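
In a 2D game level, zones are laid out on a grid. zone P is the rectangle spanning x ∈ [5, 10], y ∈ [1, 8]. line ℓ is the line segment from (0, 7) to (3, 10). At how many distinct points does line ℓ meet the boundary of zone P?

0

The segment lies entirely outside zone P and never meets its boundary.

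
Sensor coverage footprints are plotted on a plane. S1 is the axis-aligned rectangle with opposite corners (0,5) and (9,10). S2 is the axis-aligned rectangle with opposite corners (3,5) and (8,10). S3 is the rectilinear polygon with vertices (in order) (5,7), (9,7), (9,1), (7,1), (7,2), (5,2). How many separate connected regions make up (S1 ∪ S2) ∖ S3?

(S1 ∪ S2) ∖ S3 is a single connected region.

1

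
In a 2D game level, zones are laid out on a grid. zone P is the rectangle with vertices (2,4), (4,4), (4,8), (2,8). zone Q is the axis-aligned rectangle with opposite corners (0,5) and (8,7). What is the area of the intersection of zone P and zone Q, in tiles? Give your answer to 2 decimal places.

4.00

|zone P∩zone Q|: x∈[2,4], y∈[5,7] → 2·2 = 4.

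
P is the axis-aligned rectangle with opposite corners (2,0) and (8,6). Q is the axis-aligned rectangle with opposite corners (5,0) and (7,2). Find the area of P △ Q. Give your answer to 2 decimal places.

|P∩Q|: x∈[5,7], y∈[0,2] → 2·2 = 4.
|P △ Q| = |P| + |Q| − 2·|P∩Q| = 36 + 4 − 8 = 32.00.

32.00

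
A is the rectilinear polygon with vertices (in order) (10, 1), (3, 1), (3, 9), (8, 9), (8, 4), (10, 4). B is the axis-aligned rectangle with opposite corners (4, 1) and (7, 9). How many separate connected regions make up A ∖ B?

2

A ∖ B splits into 2 disjoint pieces (area 14, area 8).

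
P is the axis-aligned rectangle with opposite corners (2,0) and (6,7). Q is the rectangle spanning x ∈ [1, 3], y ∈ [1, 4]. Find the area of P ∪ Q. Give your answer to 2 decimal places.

By inclusion–exclusion:
Individual areas: |P| = 28, |Q| = 6.
|P∩Q|: x∈[2,3], y∈[1,4] → 1·3 = 3.
|P ∪ Q| = 34 − 3 = 31.00.

31.00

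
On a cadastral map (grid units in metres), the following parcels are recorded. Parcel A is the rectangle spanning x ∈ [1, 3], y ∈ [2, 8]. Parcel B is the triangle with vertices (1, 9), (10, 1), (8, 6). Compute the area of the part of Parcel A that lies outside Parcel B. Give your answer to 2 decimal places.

|Parcel A| = 12, |Parcel A∩Parcel B| = 0.3403.
|Parcel A ∖ Parcel B| = |Parcel A| − |Parcel A∩Parcel B| = 12 − 0.3403 = 11.66.

11.66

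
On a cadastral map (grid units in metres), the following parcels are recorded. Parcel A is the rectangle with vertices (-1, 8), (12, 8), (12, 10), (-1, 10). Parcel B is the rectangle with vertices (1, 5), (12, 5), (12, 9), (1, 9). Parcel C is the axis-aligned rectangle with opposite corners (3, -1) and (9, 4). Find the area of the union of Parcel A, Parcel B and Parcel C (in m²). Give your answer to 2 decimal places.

89.00

By inclusion–exclusion:
Individual areas: |Parcel A| = 26, |Parcel B| = 44, |Parcel C| = 30.
|Parcel A∩Parcel B|: x∈[1,12], y∈[8,9] → 11·1 = 11.
|Parcel A∩Parcel C| = 0 (no overlap).
|Parcel B∩Parcel C| = 0 (no overlap).
|Parcel A∩Parcel B∩Parcel C| = 0.
|Parcel A ∪ Parcel B ∪ Parcel C| = 100 − 11 + 0 = 89.00.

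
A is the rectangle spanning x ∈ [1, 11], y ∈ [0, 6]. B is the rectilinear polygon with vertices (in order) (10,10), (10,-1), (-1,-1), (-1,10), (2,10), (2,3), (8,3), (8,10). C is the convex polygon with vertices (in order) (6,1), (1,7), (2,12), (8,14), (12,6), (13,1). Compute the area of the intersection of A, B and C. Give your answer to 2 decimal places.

15.68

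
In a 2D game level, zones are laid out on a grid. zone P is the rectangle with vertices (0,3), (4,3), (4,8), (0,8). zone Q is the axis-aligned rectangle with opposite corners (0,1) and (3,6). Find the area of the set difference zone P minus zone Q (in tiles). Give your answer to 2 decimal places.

11.00

|zone P∩zone Q|: x∈[0,3], y∈[3,6] → 3·3 = 9.
|zone P| = 20.
|zone P ∖ zone Q| = |zone P| − |zone P∩zone Q| = 20 − 9 = 11.00.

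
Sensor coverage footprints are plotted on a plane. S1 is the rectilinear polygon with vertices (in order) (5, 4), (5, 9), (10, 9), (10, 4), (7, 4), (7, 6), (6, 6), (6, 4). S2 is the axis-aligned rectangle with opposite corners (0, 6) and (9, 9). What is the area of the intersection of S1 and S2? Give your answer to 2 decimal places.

12.00

The intersection is the polygon with vertices (5,9), (9,9), (9,6), (7,6), (6,6), (5,6).
By the shoelace formula its area is 12.00.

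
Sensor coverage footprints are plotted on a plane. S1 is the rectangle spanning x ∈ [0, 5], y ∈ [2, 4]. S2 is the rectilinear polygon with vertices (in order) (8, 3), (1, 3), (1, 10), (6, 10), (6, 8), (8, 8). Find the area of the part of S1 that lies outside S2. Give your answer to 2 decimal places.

6.00

|S1| = 10, |S1∩S2| = 4.
|S1 ∖ S2| = |S1| − |S1∩S2| = 10 − 4 = 6.00.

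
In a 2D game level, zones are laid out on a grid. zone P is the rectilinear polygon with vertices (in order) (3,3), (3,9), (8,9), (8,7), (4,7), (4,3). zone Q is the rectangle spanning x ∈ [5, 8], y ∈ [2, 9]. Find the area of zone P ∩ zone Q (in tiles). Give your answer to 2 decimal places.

The intersection is the polygon with vertices (8,9), (8,7), (5,7), (5,9).
By the shoelace formula its area is 6.00.

6.00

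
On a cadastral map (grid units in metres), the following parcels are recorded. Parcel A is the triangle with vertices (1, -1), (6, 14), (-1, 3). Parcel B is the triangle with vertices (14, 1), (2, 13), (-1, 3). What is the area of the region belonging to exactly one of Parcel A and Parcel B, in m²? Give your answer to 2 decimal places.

68.39

|Parcel A| = 25, |Parcel B| = 78, |Parcel A∩Parcel B| = 17.3064.
|Parcel A △ Parcel B| = |Parcel A| + |Parcel B| − 2·|Parcel A∩Parcel B| = 25 + 78 − 34.6129 = 68.39.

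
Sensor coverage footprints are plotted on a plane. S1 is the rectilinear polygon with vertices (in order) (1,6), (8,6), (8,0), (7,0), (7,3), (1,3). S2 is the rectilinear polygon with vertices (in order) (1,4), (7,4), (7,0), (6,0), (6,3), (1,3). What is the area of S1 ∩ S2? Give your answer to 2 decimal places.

6.00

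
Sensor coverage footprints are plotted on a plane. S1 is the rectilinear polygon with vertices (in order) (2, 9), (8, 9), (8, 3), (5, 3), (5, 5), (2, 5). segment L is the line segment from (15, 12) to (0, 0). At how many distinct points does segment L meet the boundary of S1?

2

The segment meets the boundary at (5,4), (8,6.4).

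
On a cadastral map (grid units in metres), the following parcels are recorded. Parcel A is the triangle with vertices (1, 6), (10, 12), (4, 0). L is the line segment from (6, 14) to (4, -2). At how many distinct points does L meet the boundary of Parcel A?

2

The segment meets the boundary at (4.333,0.667), (5.364,8.909).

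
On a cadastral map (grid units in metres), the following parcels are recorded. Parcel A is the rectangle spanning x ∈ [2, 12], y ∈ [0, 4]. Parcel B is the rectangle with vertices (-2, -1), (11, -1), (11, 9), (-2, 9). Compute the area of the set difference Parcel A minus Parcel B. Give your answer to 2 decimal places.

4.00

|Parcel A∩Parcel B|: x∈[2,11], y∈[0,4] → 9·4 = 36.
|Parcel A| = 40.
|Parcel A ∖ Parcel B| = |Parcel A| − |Parcel A∩Parcel B| = 40 − 36 = 4.00.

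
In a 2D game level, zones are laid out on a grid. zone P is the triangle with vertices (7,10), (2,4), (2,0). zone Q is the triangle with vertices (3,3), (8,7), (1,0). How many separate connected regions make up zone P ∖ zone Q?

2

zone P ∖ zone Q splits into 2 disjoint pieces (area 8.3333, area 0.5).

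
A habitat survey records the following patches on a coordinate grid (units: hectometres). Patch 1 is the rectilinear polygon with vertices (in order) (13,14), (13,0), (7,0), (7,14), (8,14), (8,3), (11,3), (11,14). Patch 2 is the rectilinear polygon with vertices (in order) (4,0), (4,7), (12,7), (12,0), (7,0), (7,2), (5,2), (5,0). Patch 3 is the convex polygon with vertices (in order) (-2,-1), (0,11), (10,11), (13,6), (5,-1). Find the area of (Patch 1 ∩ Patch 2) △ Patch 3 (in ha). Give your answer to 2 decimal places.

|Patch 1 ∩ Patch 2| = 23.
|(Patch 1 ∩ Patch 2) ∩ Patch 3| = 9.2054.
|(Patch 1 ∩ Patch 2) △ Patch 3| = 23 + 132.5 − 18.4107 = 137.09.

137.09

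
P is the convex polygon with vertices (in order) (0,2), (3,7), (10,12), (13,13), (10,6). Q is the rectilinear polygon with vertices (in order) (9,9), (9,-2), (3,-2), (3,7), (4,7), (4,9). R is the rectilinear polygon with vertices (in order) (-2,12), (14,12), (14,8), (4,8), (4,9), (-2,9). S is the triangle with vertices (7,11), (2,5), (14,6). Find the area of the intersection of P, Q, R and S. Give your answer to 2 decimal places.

3.89

The intersection is the polygon with vertices (9,8), (4.5,8), (4.647,8.177), (5.8,9), (9,9).
By the shoelace formula its area is 3.89.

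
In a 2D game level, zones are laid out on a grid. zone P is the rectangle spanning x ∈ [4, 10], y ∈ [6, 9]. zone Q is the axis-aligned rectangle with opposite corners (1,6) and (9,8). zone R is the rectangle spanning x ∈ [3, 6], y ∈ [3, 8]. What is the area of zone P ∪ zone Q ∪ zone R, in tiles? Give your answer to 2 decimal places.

By inclusion–exclusion:
Individual areas: |zone P| = 18, |zone Q| = 16, |zone R| = 15.
|zone P∩zone Q|: x∈[4,9], y∈[6,8] → 5·2 = 10.
|zone P∩zone R|: x∈[4,6], y∈[6,8] → 2·2 = 4.
|zone Q∩zone R|: x∈[3,6], y∈[6,8] → 3·2 = 6.
|zone P∩zone Q∩zone R| = 4.
|zone P ∪ zone Q ∪ zone R| = 49 − 20 + 4 = 33.00.

33.00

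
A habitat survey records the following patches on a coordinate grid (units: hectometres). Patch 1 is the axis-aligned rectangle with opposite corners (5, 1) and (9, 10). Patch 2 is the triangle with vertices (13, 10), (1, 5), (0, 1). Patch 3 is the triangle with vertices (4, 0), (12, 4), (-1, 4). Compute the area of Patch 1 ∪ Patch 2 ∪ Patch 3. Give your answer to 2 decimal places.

62.88

By inclusion–exclusion:
Individual areas: |Patch 1| = 36, |Patch 2| = 21.5, |Patch 3| = 26.
|Patch 1∩Patch 2| = 6.6154.
|Patch 1∩Patch 3| = 9.75.
|Patch 2∩Patch 3| = 4.2575.
|Patch 1∩Patch 2∩Patch 3| = 0.
|Patch 1 ∪ Patch 2 ∪ Patch 3| = 83.5 − 20.6229 + 0 = 62.88.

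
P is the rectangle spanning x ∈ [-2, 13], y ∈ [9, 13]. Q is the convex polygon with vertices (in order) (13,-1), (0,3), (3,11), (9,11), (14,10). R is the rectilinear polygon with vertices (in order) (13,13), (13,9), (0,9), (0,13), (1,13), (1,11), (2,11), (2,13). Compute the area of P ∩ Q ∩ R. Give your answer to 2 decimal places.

The intersection is the polygon with vertices (2.25,9), (3,11), (9,11), (13,10.2), (13,9).
By the shoelace formula its area is 19.15.

19.15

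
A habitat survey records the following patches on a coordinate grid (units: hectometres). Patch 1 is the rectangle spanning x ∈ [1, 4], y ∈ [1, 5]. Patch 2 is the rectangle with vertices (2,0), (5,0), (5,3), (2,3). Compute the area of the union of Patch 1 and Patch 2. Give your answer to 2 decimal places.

17.00

By inclusion–exclusion:
Individual areas: |Patch 1| = 12, |Patch 2| = 9.
|Patch 1∩Patch 2|: x∈[2,4], y∈[1,3] → 2·2 = 4.
|Patch 1 ∪ Patch 2| = 21 − 4 = 17.00.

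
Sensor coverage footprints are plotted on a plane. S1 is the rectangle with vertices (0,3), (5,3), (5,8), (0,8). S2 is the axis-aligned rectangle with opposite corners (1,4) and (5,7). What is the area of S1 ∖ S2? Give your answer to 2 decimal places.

|S1∩S2|: x∈[1,5], y∈[4,7] → 4·3 = 12.
|S1| = 25.
|S1 ∖ S2| = |S1| − |S1∩S2| = 25 − 12 = 13.00.

13.00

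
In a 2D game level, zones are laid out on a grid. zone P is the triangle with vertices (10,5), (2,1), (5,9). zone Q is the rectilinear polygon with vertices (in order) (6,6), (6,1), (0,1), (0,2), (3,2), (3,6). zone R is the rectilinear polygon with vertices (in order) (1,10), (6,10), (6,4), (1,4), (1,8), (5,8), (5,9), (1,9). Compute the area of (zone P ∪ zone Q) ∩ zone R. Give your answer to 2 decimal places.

The region (zone P ∪ zone Q) ∩ zone R is the polygon with vertices (3,6), (3.875,6), (4.625,8), (5,8), (5,9), (6,8.2), (6,4), (3,4).
By the shoelace formula its area is 10.10.

10.10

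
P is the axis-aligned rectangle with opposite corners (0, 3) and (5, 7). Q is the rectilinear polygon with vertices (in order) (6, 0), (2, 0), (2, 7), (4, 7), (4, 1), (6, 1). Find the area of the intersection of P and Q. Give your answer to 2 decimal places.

The intersection is the polygon with vertices (4,7), (4,3), (2,3), (2,7).
By the shoelace formula its area is 8.00.

8.00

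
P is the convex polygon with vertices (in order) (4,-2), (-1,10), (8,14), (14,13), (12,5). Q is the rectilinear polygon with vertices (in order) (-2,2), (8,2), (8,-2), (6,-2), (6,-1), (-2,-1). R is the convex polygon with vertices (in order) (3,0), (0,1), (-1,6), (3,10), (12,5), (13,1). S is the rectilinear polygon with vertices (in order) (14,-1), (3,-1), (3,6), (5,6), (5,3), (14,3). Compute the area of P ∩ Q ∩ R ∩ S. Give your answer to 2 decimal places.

The intersection is the polygon with vertices (8,1.5), (6.71,0.371), (3.16,0.016), (3,0.4), (3,2), (8,2).
By the shoelace formula its area is 8.07.

8.07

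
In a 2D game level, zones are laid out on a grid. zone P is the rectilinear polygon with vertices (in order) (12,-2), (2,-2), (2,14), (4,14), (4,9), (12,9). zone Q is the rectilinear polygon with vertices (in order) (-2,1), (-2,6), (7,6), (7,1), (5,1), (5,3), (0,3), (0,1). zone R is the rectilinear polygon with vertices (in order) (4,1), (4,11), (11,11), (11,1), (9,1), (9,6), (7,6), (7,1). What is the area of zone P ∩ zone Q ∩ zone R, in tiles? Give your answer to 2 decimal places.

The intersection is the polygon with vertices (7,6), (7,1), (5,1), (5,3), (4,3), (4,6).
By the shoelace formula its area is 13.00.

13.00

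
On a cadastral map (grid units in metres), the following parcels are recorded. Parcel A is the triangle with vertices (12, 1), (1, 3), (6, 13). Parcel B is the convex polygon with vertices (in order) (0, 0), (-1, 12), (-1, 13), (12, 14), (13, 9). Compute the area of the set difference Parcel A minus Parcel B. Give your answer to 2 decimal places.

20.63

|Parcel A| = 60, |Parcel A∩Parcel B| = 39.3714.
|Parcel A ∖ Parcel B| = |Parcel A| − |Parcel A∩Parcel B| = 60 − 39.3714 = 20.63.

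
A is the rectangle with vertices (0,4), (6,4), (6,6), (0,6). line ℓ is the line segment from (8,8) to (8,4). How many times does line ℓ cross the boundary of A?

The segment lies entirely outside A and never meets its boundary.

0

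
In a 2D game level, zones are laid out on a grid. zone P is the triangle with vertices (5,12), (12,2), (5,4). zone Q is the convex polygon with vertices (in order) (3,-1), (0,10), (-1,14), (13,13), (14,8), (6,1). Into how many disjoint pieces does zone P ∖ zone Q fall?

zone P ∖ zone Q is a single connected region.

1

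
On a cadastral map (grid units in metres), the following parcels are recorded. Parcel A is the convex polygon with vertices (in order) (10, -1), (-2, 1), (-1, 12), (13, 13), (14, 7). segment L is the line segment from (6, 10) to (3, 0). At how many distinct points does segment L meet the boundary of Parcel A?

1

The segment meets the boundary at (3.048,0.159).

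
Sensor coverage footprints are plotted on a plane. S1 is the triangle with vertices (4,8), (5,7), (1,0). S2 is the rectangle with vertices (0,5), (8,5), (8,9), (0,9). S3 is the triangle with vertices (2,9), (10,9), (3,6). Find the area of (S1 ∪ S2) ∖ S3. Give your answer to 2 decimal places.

|S1 ∪ S2| = 34.4554.
|(S1 ∪ S2) ∩ S3| = 11.1429.
|(S1 ∪ S2) ∖ S3| = 34.4554 − 11.1429 = 23.31.

23.31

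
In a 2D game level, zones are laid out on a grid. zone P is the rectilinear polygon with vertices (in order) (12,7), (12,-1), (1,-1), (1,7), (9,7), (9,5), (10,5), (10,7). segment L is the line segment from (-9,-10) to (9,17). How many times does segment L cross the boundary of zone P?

2

The segment meets the boundary at (2.333,7), (1,5).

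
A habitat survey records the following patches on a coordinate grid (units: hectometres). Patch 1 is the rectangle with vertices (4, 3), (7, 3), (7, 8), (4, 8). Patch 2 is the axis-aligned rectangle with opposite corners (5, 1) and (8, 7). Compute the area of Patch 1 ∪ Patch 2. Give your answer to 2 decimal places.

25.00

By inclusion–exclusion:
Individual areas: |Patch 1| = 15, |Patch 2| = 18.
|Patch 1∩Patch 2|: x∈[5,7], y∈[3,7] → 2·4 = 8.
|Patch 1 ∪ Patch 2| = 33 − 8 = 25.00.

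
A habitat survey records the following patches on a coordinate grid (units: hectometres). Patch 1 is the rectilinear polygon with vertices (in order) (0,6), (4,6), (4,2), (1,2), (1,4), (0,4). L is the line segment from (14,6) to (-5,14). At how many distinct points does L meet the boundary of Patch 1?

0

The segment lies entirely outside Patch 1 and never meets its boundary.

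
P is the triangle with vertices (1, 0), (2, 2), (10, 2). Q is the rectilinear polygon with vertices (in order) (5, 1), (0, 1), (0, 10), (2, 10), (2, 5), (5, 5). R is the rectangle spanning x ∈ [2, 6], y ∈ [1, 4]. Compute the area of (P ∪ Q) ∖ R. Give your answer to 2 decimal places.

24.78

|P ∪ Q| = 34.75.
|(P ∪ Q) ∩ R| = 9.9722.
|(P ∪ Q) ∖ R| = 34.75 − 9.9722 = 24.78.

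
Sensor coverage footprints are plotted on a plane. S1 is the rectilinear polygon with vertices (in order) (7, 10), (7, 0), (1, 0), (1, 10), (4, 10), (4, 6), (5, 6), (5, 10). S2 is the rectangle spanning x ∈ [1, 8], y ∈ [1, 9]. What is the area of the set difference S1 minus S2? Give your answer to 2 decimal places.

|S1| = 56, |S1∩S2| = 45.
|S1 ∖ S2| = |S1| − |S1∩S2| = 56 − 45 = 11.00.

11.00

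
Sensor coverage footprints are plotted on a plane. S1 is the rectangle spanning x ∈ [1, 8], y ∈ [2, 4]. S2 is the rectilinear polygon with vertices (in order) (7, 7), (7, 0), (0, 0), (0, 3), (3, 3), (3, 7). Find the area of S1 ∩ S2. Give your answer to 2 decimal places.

10.00

The intersection is the polygon with vertices (7,4), (7,2), (1,2), (1,3), (3,3), (3,4).
By the shoelace formula its area is 10.00.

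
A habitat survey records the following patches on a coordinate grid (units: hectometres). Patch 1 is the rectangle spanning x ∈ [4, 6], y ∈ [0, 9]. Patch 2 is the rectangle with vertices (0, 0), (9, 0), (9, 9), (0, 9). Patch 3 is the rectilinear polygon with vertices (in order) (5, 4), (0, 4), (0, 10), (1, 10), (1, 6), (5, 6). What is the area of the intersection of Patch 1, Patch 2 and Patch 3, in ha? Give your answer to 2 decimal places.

The intersection is the polygon with vertices (4,6), (5,6), (5,4), (4,4).
By the shoelace formula its area is 2.00.

2.00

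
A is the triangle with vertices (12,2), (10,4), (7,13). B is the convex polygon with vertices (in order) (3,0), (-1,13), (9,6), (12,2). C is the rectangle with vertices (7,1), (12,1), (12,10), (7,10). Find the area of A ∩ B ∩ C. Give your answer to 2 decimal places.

The intersection is the polygon with vertices (9.6,5.2), (12,2), (10,4).
By the shoelace formula its area is 0.80.

0.80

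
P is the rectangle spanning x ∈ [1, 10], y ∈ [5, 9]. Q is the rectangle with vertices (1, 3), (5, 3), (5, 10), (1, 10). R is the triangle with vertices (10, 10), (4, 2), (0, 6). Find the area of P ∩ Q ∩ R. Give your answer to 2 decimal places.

8.80

The intersection is the polygon with vertices (5,5), (1,5), (1,6.4), (5,8).
By the shoelace formula its area is 8.80.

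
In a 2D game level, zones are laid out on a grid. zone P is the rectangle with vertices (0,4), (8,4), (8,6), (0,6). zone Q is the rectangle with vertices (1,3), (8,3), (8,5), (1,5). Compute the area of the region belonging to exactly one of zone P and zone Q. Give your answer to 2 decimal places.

|zone P∩zone Q|: x∈[1,8], y∈[4,5] → 7·1 = 7.
|zone P △ zone Q| = |zone P| + |zone Q| − 2·|zone P∩zone Q| = 16 + 14 − 14 = 16.00.

16.00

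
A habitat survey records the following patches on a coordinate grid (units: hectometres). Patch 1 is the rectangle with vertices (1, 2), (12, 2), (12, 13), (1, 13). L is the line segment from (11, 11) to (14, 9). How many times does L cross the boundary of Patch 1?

The segment meets the boundary at (12,10.333).

1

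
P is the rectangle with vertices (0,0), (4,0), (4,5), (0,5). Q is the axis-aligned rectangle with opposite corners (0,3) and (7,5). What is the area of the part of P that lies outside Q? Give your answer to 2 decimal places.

|P∩Q|: x∈[0,4], y∈[3,5] → 4·2 = 8.
|P| = 20.
|P ∖ Q| = |P| − |P∩Q| = 20 − 8 = 12.00.

12.00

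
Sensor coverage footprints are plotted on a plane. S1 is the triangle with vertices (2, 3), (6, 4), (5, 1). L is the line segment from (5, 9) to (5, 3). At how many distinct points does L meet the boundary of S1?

The segment meets the boundary at (5,3.75).

1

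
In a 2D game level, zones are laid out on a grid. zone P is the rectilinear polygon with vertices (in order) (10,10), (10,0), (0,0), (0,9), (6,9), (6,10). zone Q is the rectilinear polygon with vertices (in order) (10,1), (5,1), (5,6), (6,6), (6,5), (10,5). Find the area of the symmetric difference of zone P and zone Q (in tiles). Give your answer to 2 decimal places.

|zone P| = 94, |zone Q| = 21, |zone P∩zone Q| = 21.
|zone P △ zone Q| = |zone P| + |zone Q| − 2·|zone P∩zone Q| = 94 + 21 − 42 = 73.00.

73.00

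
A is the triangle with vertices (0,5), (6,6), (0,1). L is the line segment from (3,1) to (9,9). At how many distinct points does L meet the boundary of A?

The segment lies entirely outside A and never meets its boundary.

0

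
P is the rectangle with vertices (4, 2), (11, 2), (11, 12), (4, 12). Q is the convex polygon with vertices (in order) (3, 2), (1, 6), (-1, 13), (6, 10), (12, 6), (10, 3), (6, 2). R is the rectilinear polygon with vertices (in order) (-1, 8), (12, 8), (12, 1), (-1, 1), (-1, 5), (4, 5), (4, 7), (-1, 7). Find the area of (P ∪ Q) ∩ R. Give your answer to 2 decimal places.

|P ∪ Q| = 101.7262.
|(P ∪ Q) ∩ R| = 51.76.

51.76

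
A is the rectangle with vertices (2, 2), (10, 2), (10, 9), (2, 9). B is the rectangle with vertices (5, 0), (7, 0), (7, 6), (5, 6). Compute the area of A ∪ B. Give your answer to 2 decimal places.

60.00

By inclusion–exclusion:
Individual areas: |A| = 56, |B| = 12.
|A∩B|: x∈[5,7], y∈[2,6] → 2·4 = 8.
|A ∪ B| = 68 − 8 = 60.00.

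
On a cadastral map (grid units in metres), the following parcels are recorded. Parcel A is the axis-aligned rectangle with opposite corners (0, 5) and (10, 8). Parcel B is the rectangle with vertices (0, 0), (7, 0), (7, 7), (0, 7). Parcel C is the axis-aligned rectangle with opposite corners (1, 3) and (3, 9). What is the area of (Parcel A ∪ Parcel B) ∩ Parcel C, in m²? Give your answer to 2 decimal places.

The region (Parcel A ∪ Parcel B) ∩ Parcel C is the polygon with vertices (3,8), (3,3), (1,3), (1,8).
By the shoelace formula its area is 10.00.

10.00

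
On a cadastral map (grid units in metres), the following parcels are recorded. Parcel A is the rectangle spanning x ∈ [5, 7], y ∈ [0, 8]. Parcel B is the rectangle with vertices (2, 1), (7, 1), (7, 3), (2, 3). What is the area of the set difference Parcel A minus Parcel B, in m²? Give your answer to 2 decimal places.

|Parcel A∩Parcel B|: x∈[5,7], y∈[1,3] → 2·2 = 4.
|Parcel A| = 16.
|Parcel A ∖ Parcel B| = |Parcel A| − |Parcel A∩Parcel B| = 16 − 4 = 12.00.

12.00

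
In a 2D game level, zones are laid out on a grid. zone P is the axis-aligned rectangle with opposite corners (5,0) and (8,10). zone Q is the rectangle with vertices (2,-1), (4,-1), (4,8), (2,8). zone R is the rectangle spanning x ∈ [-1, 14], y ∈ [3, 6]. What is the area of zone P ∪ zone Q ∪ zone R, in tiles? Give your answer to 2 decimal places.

78.00

By inclusion–exclusion:
Individual areas: |zone P| = 30, |zone Q| = 18, |zone R| = 45.
|zone P∩zone Q| = 0 (no overlap).
|zone P∩zone R|: x∈[5,8], y∈[3,6] → 3·3 = 9.
|zone Q∩zone R|: x∈[2,4], y∈[3,6] → 2·3 = 6.
|zone P∩zone Q∩zone R| = 0.
|zone P ∪ zone Q ∪ zone R| = 93 − 15 + 0 = 78.00.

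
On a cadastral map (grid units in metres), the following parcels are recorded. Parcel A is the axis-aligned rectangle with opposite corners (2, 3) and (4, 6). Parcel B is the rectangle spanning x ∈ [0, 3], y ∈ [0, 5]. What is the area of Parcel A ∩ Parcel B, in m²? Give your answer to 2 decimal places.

|Parcel A∩Parcel B|: x∈[2,3], y∈[3,5] → 1·2 = 2.

2.00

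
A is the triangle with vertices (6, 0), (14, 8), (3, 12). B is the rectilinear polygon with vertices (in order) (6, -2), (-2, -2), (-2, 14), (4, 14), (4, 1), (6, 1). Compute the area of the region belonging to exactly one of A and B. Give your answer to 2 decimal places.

|A| = 60, |B| = 102, |A∩B| = 1.9432.
|A △ B| = |A| + |B| − 2·|A∩B| = 60 + 102 − 3.8864 = 158.11.

158.11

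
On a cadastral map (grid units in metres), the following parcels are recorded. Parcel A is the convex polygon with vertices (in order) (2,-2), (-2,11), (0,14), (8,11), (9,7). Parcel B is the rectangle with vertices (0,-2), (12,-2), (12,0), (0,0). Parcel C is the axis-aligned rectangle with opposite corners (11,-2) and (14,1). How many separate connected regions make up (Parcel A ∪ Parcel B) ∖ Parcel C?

1

(Parcel A ∪ Parcel B) ∖ Parcel C is a single connected region.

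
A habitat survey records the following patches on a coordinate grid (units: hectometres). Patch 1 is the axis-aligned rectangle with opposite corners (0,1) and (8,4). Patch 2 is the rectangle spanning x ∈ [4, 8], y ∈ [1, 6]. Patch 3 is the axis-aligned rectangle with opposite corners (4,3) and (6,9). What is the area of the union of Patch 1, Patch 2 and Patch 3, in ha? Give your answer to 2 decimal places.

38.00

By inclusion–exclusion:
Individual areas: |Patch 1| = 24, |Patch 2| = 20, |Patch 3| = 12.
|Patch 1∩Patch 2|: x∈[4,8], y∈[1,4] → 4·3 = 12.
|Patch 1∩Patch 3|: x∈[4,6], y∈[3,4] → 2·1 = 2.
|Patch 2∩Patch 3|: x∈[4,6], y∈[3,6] → 2·3 = 6.
|Patch 1∩Patch 2∩Patch 3| = 2.
|Patch 1 ∪ Patch 2 ∪ Patch 3| = 56 − 20 + 2 = 38.00.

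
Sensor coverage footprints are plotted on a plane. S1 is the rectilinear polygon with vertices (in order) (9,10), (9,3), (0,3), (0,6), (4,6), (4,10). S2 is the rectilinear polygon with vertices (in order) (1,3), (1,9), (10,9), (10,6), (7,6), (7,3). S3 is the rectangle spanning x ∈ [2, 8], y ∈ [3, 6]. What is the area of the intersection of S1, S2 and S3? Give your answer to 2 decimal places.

15.00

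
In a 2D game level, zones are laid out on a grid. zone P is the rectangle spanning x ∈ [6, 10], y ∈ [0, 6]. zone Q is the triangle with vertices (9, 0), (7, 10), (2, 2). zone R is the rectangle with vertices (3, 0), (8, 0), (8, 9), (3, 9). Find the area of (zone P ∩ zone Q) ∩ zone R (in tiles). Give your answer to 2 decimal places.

10.76

The region (zone P ∩ zone Q) ∩ zone R is the polygon with vertices (7.8,6), (8,5), (8,0.286), (6,0.857), (6,6).
By the shoelace formula its area is 10.76.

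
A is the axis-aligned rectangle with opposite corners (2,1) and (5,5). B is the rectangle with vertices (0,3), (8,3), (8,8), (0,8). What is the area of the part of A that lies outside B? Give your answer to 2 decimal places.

|A∩B|: x∈[2,5], y∈[3,5] → 3·2 = 6.
|A| = 12.
|A ∖ B| = |A| − |A∩B| = 12 − 6 = 6.00.

6.00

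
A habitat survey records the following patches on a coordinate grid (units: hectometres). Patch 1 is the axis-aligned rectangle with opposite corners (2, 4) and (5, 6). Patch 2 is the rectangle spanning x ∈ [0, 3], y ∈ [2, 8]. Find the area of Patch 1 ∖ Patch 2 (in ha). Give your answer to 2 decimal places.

|Patch 1∩Patch 2|: x∈[2,3], y∈[4,6] → 1·2 = 2.
|Patch 1| = 6.
|Patch 1 ∖ Patch 2| = |Patch 1| − |Patch 1∩Patch 2| = 6 − 2 = 4.00.

4.00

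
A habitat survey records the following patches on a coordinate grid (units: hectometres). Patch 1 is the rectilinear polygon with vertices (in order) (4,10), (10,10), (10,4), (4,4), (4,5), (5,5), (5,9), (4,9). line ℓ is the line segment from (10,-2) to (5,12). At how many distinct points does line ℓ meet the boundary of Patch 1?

The segment meets the boundary at (5.714,10), (7.857,4).

2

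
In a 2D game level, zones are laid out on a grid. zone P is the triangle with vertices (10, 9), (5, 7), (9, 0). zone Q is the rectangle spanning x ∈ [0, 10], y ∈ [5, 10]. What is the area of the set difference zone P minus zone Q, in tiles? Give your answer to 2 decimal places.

|zone P| = 21.5, |zone P∩zone Q| = 12.9683.
|zone P ∖ zone Q| = |zone P| − |zone P∩zone Q| = 21.5 − 12.9683 = 8.53.

8.53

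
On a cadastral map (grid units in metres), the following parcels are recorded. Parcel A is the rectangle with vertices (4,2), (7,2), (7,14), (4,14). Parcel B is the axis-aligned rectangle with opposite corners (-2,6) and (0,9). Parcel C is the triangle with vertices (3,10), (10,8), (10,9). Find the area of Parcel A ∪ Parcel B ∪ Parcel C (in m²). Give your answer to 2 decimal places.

By inclusion–exclusion:
Individual areas: |Parcel A| = 36, |Parcel B| = 6, |Parcel C| = 3.5.
|Parcel A∩Parcel B| = 0 (no overlap).
|Parcel A∩Parcel C| = 1.0714.
|Parcel B∩Parcel C| = 0.
|Parcel A∩Parcel B∩Parcel C| = 0.
|Parcel A ∪ Parcel B ∪ Parcel C| = 45.5 − 1.0714 + 0 = 44.43.

44.43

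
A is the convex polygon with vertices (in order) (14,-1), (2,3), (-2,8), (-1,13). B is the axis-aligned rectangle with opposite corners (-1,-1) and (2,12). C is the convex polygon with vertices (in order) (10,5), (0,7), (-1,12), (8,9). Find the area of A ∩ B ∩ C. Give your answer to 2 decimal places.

The intersection is the polygon with vertices (2,10.2), (2,6.6), (0,7), (-1,12), (0.667,11.444).
By the shoelace formula its area is 10.87.

10.87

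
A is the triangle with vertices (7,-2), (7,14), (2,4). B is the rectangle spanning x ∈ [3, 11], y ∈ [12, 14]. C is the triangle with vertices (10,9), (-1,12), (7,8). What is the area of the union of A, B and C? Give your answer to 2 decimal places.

By inclusion–exclusion:
Individual areas: |A| = 40, |B| = 16, |C| = 10.
|A∩B| = 1.
|A∩C| = 3.3527.
|B∩C| = 0.
|A∩B∩C| = 0.
|A ∪ B ∪ C| = 66 − 4.3527 + 0 = 61.65.

61.65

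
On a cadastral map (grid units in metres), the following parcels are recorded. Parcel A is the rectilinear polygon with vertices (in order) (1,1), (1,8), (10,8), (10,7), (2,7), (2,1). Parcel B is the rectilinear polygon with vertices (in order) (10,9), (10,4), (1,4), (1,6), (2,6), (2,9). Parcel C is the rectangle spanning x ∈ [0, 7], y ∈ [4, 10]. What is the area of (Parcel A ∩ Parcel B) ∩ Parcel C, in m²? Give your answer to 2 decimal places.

|Parcel A ∩ Parcel B| = 10.
|(Parcel A ∩ Parcel B) ∩ Parcel C| = 7.00.

7.00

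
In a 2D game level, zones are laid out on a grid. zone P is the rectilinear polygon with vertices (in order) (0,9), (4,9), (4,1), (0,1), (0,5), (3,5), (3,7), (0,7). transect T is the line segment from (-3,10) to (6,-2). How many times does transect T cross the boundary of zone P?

2

The segment meets the boundary at (3.75,1), (0.75,5).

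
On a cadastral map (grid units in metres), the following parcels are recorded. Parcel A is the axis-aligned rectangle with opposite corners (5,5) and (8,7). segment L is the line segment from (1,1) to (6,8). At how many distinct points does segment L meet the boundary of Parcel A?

2

The segment meets the boundary at (5.286,7), (5,6.6).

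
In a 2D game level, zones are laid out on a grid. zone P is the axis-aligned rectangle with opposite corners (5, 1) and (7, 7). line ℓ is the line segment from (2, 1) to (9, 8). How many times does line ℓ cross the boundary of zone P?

2

The segment meets the boundary at (7,6), (5,4).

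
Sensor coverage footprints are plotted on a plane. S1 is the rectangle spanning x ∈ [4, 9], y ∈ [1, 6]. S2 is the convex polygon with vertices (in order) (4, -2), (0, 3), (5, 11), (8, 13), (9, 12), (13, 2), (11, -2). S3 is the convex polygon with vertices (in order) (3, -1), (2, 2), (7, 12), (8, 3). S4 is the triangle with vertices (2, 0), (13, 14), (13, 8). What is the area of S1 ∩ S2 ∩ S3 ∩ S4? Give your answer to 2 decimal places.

7.27

The intersection is the polygon with vertices (7.667,6), (7.86,4.262), (4,1.454), (4,2.546), (6.714,6).
By the shoelace formula its area is 7.27.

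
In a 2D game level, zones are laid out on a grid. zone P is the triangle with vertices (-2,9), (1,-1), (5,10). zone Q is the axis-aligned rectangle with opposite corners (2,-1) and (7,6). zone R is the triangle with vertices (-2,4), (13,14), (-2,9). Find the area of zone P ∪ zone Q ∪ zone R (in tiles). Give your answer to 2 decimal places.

By inclusion–exclusion:
Individual areas: |zone P| = 36.5, |zone Q| = 35, |zone R| = 37.5.
|zone P∩zone Q| = 3.2841.
|zone P∩zone R| = 18.615.
|zone Q∩zone R| = 0.
|zone P∩zone Q∩zone R| = 0.
|zone P ∪ zone Q ∪ zone R| = 109 − 21.8991 + 0 = 87.10.

87.10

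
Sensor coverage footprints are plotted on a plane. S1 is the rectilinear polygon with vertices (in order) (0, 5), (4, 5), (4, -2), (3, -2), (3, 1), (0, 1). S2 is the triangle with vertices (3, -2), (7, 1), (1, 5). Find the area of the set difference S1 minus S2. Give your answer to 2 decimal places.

9.66

|S1| = 19, |S1∩S2| = 9.3393.
|S1 ∖ S2| = |S1| − |S1∩S2| = 19 − 9.3393 = 9.66.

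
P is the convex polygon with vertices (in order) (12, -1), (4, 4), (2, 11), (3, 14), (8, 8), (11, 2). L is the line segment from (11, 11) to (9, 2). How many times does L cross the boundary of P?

1

The segment meets the boundary at (9.615,4.769).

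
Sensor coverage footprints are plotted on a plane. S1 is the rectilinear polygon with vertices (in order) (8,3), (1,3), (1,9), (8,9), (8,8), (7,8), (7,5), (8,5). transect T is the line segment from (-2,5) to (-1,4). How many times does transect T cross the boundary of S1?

The segment lies entirely outside S1 and never meets its boundary.

0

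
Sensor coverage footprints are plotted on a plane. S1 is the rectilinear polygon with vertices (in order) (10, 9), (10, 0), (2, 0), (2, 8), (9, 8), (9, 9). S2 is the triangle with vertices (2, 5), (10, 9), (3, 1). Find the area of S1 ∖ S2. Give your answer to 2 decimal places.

47.25

|S1| = 65, |S1∩S2| = 17.75.
|S1 ∖ S2| = |S1| − |S1∩S2| = 65 − 17.75 = 47.25.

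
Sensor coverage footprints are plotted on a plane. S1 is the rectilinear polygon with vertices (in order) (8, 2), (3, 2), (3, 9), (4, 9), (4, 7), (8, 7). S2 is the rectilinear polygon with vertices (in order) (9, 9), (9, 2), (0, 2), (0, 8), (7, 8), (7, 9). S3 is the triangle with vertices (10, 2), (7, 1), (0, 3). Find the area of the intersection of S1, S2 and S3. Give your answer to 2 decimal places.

2.21

The intersection is the polygon with vertices (3,2.7), (8,2.2), (8,2), (3.5,2), (3,2.143).
By the shoelace formula its area is 2.21.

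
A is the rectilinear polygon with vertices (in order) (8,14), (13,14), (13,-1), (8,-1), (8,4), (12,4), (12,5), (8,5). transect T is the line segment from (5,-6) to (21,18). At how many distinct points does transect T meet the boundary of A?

The segment meets the boundary at (13,6), (12,4.5), (11.667,4), (8.333,-1).

4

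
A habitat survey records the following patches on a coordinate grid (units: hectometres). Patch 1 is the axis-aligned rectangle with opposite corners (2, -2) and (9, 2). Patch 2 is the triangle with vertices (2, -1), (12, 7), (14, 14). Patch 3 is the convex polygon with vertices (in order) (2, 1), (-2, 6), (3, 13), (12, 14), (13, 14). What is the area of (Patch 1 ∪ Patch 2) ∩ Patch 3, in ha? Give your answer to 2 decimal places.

The region (Patch 1 ∪ Patch 2) ∩ Patch 3 is the polygon with vertices (2,2), (2.846,2), (2,1).
By the shoelace formula its area is 0.42.

0.42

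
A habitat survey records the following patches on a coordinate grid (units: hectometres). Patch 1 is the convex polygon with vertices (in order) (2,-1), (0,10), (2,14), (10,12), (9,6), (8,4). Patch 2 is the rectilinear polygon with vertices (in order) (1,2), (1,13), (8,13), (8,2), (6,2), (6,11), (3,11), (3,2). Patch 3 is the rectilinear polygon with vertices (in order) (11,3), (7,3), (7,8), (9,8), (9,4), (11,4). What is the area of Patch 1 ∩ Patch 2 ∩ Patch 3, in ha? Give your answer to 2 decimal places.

The intersection is the polygon with vertices (8,4), (7,3.167), (7,8), (8,8).
By the shoelace formula its area is 4.42.

4.42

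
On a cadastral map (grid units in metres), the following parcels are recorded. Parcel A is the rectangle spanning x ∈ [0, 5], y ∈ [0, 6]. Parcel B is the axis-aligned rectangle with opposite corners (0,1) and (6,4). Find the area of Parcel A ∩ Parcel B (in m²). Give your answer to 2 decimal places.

15.00

|Parcel A∩Parcel B|: x∈[0,5], y∈[1,4] → 5·3 = 15.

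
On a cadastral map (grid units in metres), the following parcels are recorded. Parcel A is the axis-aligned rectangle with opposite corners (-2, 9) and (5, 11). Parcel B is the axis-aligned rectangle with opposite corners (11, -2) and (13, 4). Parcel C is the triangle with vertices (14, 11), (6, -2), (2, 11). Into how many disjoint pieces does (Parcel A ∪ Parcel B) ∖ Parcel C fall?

(Parcel A ∪ Parcel B) ∖ Parcel C splits into 2 disjoint pieces (area 8.6154, area 12).

2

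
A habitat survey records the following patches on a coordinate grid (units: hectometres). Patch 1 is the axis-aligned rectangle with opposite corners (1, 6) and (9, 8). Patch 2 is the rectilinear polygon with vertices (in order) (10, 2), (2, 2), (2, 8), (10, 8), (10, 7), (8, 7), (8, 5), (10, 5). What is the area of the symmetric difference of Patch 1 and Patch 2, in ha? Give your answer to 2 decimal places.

|Patch 1| = 16, |Patch 2| = 44, |Patch 1∩Patch 2| = 13.
|Patch 1 △ Patch 2| = |Patch 1| + |Patch 2| − 2·|Patch 1∩Patch 2| = 16 + 44 − 26 = 34.00.

34.00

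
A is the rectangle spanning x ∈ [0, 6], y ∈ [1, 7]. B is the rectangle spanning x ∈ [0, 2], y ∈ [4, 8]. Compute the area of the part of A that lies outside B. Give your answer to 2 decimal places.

|A∩B|: x∈[0,2], y∈[4,7] → 2·3 = 6.
|A| = 36.
|A ∖ B| = |A| − |A∩B| = 36 − 6 = 30.00.

30.00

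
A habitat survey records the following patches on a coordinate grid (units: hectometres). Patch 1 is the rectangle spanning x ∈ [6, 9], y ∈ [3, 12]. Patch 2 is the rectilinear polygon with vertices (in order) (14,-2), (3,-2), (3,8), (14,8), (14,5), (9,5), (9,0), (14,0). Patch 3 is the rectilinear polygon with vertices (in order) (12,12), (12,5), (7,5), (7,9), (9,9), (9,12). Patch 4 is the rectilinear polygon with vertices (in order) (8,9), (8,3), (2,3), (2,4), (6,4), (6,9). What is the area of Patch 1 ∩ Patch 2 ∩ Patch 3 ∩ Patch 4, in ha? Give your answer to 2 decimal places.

3.00

The intersection is the polygon with vertices (7,5), (7,8), (8,8), (8,5).
By the shoelace formula its area is 3.00.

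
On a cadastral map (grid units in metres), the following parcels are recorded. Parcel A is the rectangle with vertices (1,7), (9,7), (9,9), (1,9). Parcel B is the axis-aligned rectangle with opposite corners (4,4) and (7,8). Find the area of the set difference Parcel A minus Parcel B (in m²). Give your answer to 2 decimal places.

|Parcel A∩Parcel B|: x∈[4,7], y∈[7,8] → 3·1 = 3.
|Parcel A| = 16.
|Parcel A ∖ Parcel B| = |Parcel A| − |Parcel A∩Parcel B| = 16 − 3 = 13.00.

13.00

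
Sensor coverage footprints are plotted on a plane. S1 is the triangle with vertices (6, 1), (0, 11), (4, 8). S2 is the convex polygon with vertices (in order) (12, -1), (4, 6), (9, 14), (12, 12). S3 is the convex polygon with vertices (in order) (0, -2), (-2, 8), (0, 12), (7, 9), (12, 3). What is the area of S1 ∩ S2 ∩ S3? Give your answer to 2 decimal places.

0.37

The intersection is the polygon with vertices (4,6), (4.392,6.628), (4.762,5.333).
By the shoelace formula its area is 0.37.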